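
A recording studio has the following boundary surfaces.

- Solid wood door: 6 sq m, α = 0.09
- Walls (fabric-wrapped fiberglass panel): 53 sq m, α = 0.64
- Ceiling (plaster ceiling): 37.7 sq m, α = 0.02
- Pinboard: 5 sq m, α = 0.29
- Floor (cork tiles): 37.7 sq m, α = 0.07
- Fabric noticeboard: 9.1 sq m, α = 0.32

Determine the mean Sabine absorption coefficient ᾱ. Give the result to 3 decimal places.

0.284

S = Σ Sᵢ = 6 + 53 + 37.7 + 5 + 37.7 + 9.1 = 148.5 sq m.
Weighted sum Σ Sα = 42.215.
ᾱ = 42.215 / 148.5 = 0.284.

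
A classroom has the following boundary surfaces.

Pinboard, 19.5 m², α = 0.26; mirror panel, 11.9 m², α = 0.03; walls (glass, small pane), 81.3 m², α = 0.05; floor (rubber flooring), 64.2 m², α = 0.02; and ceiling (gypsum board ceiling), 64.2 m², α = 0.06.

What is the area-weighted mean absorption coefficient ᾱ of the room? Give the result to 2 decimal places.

Total surface area S = 241.1 m².
A = 19.5×0.26 + 11.9×0.03 + 81.3×0.05 + 64.2×0.02 + 64.2×0.06 = 14.628 sabins.
ᾱ = 14.628 / 241.1 = 0.06.

0.06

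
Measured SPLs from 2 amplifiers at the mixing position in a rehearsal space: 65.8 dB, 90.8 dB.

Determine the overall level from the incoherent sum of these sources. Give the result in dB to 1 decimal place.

90.8 dB

Σ 10^(Lᵢ/10) = 1.206e+09.
L_total = 10·log₁₀(1.206e+09) = 90.8 dB.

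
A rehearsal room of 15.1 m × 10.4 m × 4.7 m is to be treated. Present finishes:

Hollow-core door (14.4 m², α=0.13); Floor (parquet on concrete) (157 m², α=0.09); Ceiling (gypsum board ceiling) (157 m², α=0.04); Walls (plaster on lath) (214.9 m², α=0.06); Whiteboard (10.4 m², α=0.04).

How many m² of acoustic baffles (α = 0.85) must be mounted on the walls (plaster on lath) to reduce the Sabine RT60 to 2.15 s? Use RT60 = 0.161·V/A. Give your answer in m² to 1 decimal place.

24.9

Total absorption A₁ = 14.4·0.13 + 157·0.09 + 157·0.04 + 214.9·0.06 + 10.4·0.04
  = 1.872 + 14.130 + 6.280 + 12.894 + 0.416 = 35.592 m² sabins.
Required A₂ = 0.161·738.088/2.15 = 55.271 sabins.
ΔA needed = 55.271 − 35.592 = 19.679 sabins.
Net gain per m²: Δα = 0.85 − 0.06 = 0.79.
Area = ΔA/Δα = 19.679/0.79 = 24.9 m².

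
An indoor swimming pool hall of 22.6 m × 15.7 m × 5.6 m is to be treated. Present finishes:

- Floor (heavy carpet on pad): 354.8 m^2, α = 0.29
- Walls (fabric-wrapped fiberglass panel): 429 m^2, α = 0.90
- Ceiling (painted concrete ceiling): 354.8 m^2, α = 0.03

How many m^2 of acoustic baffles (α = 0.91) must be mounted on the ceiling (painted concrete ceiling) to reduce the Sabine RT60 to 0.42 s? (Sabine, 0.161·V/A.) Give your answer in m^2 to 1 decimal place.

Total absorption A₁ = 354.8×0.29 + 429×0.90 + 354.8×0.03
  = 102.892 + 386.100 + 10.644 = 499.636 m^2 sabins.
Required A₂ = 0.161·1986.992/0.42 = 761.680 sabins.
Absorption to add: 761.680 − 499.636 = 262.044 sabins.
Each m^2 of panel replacing the ceiling (painted concrete ceiling) adds (0.91 − 0.03) = 0.88 sabins.
Panel area = 262.044 / 0.88 = 297.8 m^2.

297.8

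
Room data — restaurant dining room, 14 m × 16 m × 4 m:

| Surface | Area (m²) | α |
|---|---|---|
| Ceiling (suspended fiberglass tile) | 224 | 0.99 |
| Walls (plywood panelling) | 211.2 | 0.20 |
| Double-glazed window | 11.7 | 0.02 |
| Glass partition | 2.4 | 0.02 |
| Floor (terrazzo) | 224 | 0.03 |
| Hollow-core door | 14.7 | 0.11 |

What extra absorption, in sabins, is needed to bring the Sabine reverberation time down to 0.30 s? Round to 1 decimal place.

208.2 sabins

A₁ = Σ Sᵢαᵢ = 224×0.99 + 211.2×0.20 + 11.7×0.02 + 2.4×0.02 + 224×0.03 + 14.7×0.11 = 272.619 sabins.
Target A₂ = 0.161·896/0.30 = 480.853 sabins (V = 896 m³).
Additional absorption ΔA = 480.853 − 272.619 = 208.2 sabins.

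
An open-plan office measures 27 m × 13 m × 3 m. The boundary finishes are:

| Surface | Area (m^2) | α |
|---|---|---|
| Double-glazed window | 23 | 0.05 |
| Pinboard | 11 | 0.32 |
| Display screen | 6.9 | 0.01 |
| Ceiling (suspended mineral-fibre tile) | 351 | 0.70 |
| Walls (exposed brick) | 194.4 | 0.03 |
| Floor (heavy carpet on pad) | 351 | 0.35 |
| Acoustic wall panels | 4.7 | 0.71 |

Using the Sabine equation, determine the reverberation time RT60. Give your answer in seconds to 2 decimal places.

Equivalent absorption area: A = 23*0.05 + 11*0.32 + 6.9*0.01 + 351*0.70 + 194.4*0.03 + 351*0.35 + 4.7*0.71 = 382.458 m^2.
Volume V = 27 × 13 × 3 = 1053 m³.
Sabine: RT60 = 0.161 × 1053 / 382.458 = 0.44 s.

0.44 seconds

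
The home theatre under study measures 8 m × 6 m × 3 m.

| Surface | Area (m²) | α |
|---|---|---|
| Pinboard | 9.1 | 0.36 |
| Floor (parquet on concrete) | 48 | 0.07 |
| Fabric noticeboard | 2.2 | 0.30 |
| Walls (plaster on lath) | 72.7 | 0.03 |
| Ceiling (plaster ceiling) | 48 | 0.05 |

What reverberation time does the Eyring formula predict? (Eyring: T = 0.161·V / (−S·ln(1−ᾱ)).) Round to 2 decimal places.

1.89 sec

Total surface area S = 9.1 + 48 + 2.2 + 72.7 + 48 = 180.0 m².
Σ(Sᵢαᵢ) = 9.1×0.36 + 48×0.07 + 2.2×0.30 + 72.7×0.03 + 48×0.05 = 11.877.
Mean coefficient ᾱ = A/S = 0.0660.
−S·ln(1−ᾱ) = −180.0 × ln(1 − 0.0660) = 12.290.
V = 8 × 6 × 3 = 144 m³.
T = 0.161·V/[−S·ln(1−ᾱ)] = 0.161·144/12.290 = 1.89 s.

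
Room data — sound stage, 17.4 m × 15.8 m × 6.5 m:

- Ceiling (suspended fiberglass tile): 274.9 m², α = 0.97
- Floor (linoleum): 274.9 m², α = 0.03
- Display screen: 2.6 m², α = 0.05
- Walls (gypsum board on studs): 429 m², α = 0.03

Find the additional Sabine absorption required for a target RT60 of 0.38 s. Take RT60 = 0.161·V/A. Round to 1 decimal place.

469.2 sabins

Summing Sᵢαᵢ: 266.653 + 8.247 + 0.130 + 12.870 → A₁ = 287.900 sabins.
Target A₂ = 0.161·1786.98/0.38 = 757.115 sabins (V = 1786.98 m³).
ΔA = A₂ − A₁ = 757.115 − 287.900 = 469.2 sabins.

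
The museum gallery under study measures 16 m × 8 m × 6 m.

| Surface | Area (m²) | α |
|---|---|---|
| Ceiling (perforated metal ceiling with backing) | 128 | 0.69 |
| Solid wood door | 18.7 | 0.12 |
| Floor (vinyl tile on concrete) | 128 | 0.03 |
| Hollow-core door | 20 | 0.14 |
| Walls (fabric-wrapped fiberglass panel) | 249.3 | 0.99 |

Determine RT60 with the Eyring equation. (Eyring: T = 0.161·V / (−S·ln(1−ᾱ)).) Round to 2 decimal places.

S = Σ Sᵢ = 544.0 m².
Absorption A = 128×0.69 + 18.7×0.12 + 128×0.03 + 20×0.14 + 249.3×0.99 = 344.011 sabins.
Mean coefficient ᾱ = A/S = 0.6324.
−S·ln(1−ᾱ) = −544.0 × ln(1 − 0.6324) = 544.413.
V = 16 × 8 × 6 = 768 m³.
RT60 = 0.161 × 768 / 544.413 = 0.23 s.

0.23 sec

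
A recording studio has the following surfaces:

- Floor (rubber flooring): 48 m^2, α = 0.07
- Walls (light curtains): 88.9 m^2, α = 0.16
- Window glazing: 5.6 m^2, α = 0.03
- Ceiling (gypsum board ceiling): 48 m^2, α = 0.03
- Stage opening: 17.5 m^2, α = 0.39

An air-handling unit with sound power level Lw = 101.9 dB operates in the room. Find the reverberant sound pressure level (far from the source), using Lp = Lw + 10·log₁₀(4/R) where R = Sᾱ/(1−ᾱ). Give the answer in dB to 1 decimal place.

Σ(Sᵢαᵢ) = 48·0.07 + 88.9·0.16 + 5.6·0.03 + 48·0.03 + 17.5·0.39 = 26.017; total area S = 208.0 m^2.
ᾱ = 26.017/208.0 = 0.1251; R = Sᾱ/(1−ᾱ) = 26.017/(1−0.1251) = 29.737 m^2.
Lp = 101.9 + 10·log₁₀(4/29.737) = 101.9 + (-8.71) = 93.2 dB.

93.2 dB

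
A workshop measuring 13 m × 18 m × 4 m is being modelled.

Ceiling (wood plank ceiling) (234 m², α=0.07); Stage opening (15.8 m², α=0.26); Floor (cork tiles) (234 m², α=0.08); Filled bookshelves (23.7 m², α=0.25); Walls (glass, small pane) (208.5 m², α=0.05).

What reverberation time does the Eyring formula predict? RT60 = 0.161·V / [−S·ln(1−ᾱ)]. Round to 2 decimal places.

2.61 sec

S = Σ Sᵢ = 716.0 m².
Σ(Sᵢαᵢ) = 234·0.07 + 15.8·0.26 + 234·0.08 + 23.7·0.25 + 208.5·0.05 = 55.558.
ᾱ = 55.558 / 716.0 = 0.0776.
−S·ln(1−ᾱ) = −716.0 × ln(1 − 0.0776) = 57.836.
V = 13 × 18 × 4 = 936 m³.
RT60 = 0.161 × 936 / 57.836 = 2.61 s.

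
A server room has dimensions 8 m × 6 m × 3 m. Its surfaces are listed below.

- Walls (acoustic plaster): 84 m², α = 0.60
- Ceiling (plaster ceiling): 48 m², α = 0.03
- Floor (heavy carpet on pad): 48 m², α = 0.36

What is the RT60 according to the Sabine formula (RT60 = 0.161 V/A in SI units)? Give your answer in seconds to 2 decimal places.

Equivalent absorption area: A = 84*0.60 + 48*0.03 + 48*0.36 = 69.120 m².
V = 8·6·3 = 144 m³.
Sabine: RT60 = 0.161 × 144 / 69.120 = 0.34 s.

0.34 s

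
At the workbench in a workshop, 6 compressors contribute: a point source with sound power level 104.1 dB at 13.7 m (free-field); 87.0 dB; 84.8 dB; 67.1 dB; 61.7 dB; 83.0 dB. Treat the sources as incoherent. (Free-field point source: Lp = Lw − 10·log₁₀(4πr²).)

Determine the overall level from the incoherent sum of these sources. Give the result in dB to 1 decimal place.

Source at 13.7 m: Lp = 104.1 − 10·log₁₀(4π·13.7²) = 104.1 − 10·log₁₀(2358.582) = 70.4 dB.
Converting to relative power and adding: 10^(70.4/10) + 10^(87.0/10) + 10^(84.8/10) + 10^(67.1/10) + 10^(61.7/10) + 10^(83.0/10) = 1.02e+09.
Combined level = 10 log₁₀(1.02e+09) = 90.1 dB.

90.1 dB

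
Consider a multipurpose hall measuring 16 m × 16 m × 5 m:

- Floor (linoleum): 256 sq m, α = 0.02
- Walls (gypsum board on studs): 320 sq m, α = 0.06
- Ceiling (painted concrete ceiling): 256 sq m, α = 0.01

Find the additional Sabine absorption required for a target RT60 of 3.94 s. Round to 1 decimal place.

Total absorption A₁ = 256×0.02 + 320×0.06 + 256×0.01
  = 5.120 + 19.200 + 2.560 = 26.880 sq m sabins.
V = 1280 m³. Required absorption A₂ = 0.161 × 1280 / 3.94 = 52.305 sabins.
Shortfall: 52.305 − 26.880 = 25.4 sabins.

25.4 sabins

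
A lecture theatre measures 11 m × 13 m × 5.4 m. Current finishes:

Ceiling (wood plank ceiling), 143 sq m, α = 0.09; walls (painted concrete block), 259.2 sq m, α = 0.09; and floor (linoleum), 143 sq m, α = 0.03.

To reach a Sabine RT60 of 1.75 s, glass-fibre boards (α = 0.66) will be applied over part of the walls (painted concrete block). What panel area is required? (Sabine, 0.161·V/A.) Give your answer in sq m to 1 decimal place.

53.6

A₁ = Σ Sᵢαᵢ = 143×0.09 + 259.2×0.09 + 143×0.03 = 40.488 sabins.
Required A₂ = 0.161·772.2/1.75 = 71.042 sabins.
ΔA needed = 71.042 − 40.488 = 30.554 sabins.
Each sq m of panel replacing the walls (painted concrete block) adds (0.66 − 0.09) = 0.57 sabins.
Panel area = 30.554 / 0.57 = 53.6 sq m.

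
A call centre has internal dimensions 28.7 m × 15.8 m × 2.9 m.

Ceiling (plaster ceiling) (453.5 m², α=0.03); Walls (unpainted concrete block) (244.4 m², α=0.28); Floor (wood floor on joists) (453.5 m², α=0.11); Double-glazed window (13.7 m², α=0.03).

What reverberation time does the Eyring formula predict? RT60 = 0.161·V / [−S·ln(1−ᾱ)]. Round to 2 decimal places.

1.51 s

Total surface area S = 453.5 + 244.4 + 453.5 + 13.7 = 1165.1 m².
Σ(Sᵢαᵢ) = 453.5×0.03 + 244.4×0.28 + 453.5×0.11 + 13.7×0.03 = 132.333.
ᾱ = 132.333 / 1165.1 = 0.1136.
Eyring denominator: −S ln(1−ᾱ) = 140.496.
V = 28.7 × 15.8 × 2.9 = 1315.034 m³.
RT60 = 0.161 × 1315.034 / 140.496 = 1.51 s.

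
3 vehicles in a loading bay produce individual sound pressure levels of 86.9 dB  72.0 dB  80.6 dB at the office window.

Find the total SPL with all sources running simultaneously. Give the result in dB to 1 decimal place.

Σ 10^(Lᵢ/10) = 6.204e+08.
L_total = 10·log₁₀(6.204e+08) = 87.9 dB.

87.9 dB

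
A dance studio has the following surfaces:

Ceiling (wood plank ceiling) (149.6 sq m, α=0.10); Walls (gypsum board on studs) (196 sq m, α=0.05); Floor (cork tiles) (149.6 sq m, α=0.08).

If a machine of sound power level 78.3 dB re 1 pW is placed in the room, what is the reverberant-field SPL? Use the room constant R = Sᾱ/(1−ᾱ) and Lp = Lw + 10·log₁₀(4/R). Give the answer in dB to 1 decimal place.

A = 36.728 sabins; S = 495.2 sq m.
ᾱ = 36.728/495.2 = 0.0742; R = Sᾱ/(1−ᾱ) = 36.728/(1−0.0742) = 39.672 sq m.
Lp = Lw + 10 log₁₀(4/R) = 78.3 -9.96 = 68.3 dB.

68.3 dB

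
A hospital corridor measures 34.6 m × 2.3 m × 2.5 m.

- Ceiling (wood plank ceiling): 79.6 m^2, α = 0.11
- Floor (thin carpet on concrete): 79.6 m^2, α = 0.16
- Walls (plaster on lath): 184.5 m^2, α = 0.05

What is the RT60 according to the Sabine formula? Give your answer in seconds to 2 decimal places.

Summing Sᵢαᵢ: 8.756 + 12.736 + 9.225 → A = 30.717 sabins.
Volume V = 34.6 × 2.3 × 2.5 = 198.95 m³.
RT60 = 0.161 · V / A = 0.161 × 198.95 / 30.717 = 1.04 s.

1.04 s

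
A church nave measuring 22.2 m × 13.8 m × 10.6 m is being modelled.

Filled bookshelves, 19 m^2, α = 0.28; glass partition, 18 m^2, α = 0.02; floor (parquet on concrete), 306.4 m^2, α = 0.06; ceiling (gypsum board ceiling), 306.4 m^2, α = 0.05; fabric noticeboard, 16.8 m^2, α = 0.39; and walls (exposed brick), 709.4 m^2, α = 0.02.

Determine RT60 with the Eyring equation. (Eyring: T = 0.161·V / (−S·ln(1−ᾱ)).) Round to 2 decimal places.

S = Σ Sᵢ = 1376.0 m^2.
Σ(Sᵢαᵢ) = 19·0.28 + 18·0.02 + 306.4·0.06 + 306.4·0.05 + 16.8·0.39 + 709.4·0.02 = 60.124.
ᾱ = 60.124 / 1376.0 = 0.0437.
Eyring denominator: −S ln(1−ᾱ) = 61.485.
V = 22.2 × 13.8 × 10.6 = 3247.416 m³.
RT60 = 0.161 × 3247.416 / 61.485 = 8.50 s.

8.50 seconds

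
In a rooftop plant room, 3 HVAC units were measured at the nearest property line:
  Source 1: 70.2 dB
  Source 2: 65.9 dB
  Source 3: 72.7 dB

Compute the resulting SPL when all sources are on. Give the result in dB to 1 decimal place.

Sum in the linear (power) domain: Σ 10^(Lᵢ/10) = 10^(70.2/10) + 10^(65.9/10) + 10^(72.7/10) = 3.298e+07.
Back to dB: 10·log₁₀ Σ = 75.2 dB.

75.2 dB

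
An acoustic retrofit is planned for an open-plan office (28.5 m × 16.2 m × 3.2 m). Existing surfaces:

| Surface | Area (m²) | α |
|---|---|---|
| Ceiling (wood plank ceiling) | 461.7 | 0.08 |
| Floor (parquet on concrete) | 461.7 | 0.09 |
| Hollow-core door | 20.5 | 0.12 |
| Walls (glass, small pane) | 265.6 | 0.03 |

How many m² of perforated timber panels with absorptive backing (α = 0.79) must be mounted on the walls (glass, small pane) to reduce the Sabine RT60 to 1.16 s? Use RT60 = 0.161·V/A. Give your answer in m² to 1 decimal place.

152.8

A₁ = Σ Sᵢαᵢ = 461.7*0.08 + 461.7*0.09 + 20.5*0.12 + 265.6*0.03 = 88.917 sabins.
V = 1477.44 m³. Target absorption A₂ = 0.161 × 1477.44 / 1.16 = 205.058 sabins.
ΔA needed = 205.058 − 88.917 = 116.141 sabins.
Each m² of panel replacing the walls (glass, small pane) adds (0.79 − 0.03) = 0.76 sabins.
Area = ΔA/Δα = 116.141/0.76 = 152.8 m².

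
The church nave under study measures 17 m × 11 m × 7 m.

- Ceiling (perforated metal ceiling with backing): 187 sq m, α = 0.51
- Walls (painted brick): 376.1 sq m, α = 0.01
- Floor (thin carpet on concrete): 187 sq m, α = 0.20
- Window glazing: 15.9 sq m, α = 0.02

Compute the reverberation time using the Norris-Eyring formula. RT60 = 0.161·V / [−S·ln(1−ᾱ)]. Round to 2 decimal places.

1.40 s

Total surface area S = 187 + 376.1 + 187 + 15.9 = 766.0 sq m.
Σ(Sᵢαᵢ) = 187·0.51 + 376.1·0.01 + 187·0.20 + 15.9·0.02 = 136.849.
ᾱ = 136.849 / 766.0 = 0.1787.
−S·ln(1−ᾱ) = −766.0 × ln(1 − 0.1787) = 150.800.
V = 17 × 11 × 7 = 1309 m³.
RT60 = 0.161 × 1309 / 150.800 = 1.40 s.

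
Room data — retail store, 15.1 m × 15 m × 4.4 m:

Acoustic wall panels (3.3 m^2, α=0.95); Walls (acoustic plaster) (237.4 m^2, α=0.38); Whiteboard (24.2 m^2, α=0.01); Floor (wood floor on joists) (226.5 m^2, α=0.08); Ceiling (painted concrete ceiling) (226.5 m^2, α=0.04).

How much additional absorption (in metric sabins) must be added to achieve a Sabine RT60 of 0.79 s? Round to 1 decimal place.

82.3 sabins

A₁ = Σ Sᵢαᵢ = 3.3*0.95 + 237.4*0.38 + 24.2*0.01 + 226.5*0.08 + 226.5*0.04 = 120.769 sabins.
Target A₂ = 0.161·996.6/0.79 = 203.105 sabins (V = 996.6 m³).
Shortfall: 203.105 − 120.769 = 82.3 sabins.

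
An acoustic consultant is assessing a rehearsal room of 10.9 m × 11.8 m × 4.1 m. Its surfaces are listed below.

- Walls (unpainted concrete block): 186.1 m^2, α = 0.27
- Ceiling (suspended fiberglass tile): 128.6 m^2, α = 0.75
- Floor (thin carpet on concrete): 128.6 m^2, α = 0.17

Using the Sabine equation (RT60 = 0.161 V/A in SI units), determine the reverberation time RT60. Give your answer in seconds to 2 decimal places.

0.50 s

A = Σ Sᵢαᵢ = 186.1·0.27 + 128.6·0.75 + 128.6·0.17 = 168.559 sabins.
Volume V = 10.9 × 11.8 × 4.1 = 527.342 m³.
RT60 = 0.161 · V / A = 0.161 × 527.342 / 168.559 = 0.50 s.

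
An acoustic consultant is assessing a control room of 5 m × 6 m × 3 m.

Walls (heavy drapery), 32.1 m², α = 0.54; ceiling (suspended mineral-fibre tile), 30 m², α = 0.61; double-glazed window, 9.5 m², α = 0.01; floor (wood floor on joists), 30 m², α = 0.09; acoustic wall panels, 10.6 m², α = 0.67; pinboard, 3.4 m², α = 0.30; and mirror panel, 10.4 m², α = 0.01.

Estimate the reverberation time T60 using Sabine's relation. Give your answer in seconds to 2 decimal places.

0.31 s

Summing Sᵢαᵢ: 17.334 + 18.300 + 0.095 + 2.700 + 7.102 + 1.020 + 0.104 → A = 46.655 sabins.
V = 5·6·3 = 90 m³.
Sabine: RT60 = 0.161 × 90 / 46.655 = 0.31 s.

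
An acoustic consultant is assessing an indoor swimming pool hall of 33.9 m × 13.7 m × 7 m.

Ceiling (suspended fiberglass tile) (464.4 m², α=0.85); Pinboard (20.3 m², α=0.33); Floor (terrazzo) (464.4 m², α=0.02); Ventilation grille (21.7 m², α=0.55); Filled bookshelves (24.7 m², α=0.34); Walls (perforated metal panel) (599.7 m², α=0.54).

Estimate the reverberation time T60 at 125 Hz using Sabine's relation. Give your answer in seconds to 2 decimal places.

0.69 seconds

Summing Sᵢαᵢ: 394.740 + 6.699 + 9.288 + 11.935 + 8.398 + 323.838 → A = 754.898 sabins.
V = 33.9·13.7·7 = 3251.01 m³.
Sabine: RT60 = 0.161 × 3251.01 / 754.898 = 0.69 s.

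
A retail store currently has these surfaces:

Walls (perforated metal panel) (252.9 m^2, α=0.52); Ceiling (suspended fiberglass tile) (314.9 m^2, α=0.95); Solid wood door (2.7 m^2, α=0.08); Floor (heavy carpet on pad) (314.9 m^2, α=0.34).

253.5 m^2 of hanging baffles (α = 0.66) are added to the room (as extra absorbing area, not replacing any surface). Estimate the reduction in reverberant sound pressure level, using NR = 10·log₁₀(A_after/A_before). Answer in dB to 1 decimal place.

1.2 dB

Total absorption A_before = 252.9·0.52 + 314.9·0.95 + 2.7·0.08 + 314.9·0.34
  = 131.508 + 299.155 + 0.216 + 107.066 = 537.945 m^2 sabins.
Treatment contributes 253.5·0.66 = 167.310 sabins.
New total A_after = 705.255 sabins.
NR = 10·log₁₀(705.255/537.945) = 1.2 dB.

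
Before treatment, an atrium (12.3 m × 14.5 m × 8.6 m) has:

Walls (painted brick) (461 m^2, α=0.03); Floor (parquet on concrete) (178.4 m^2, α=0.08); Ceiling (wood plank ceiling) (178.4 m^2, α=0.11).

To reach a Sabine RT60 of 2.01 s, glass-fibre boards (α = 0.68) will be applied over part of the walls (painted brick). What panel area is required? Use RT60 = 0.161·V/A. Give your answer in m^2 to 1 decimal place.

Summing Sᵢαᵢ: 13.830 + 14.272 + 19.624 → A₁ = 47.726 sabins.
Required A₂ = 0.161·1533.81/2.01 = 122.857 sabins.
ΔA needed = 122.857 − 47.726 = 75.131 sabins.
Net gain per m^2: Δα = 0.68 − 0.03 = 0.65.
Panel area = 75.131 / 0.65 = 115.6 m^2.

115.6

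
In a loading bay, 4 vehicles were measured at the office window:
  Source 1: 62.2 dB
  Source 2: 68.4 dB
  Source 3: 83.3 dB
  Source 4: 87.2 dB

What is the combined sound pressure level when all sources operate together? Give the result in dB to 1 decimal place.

Converting to relative power and adding: 10^(62.2/10) + 10^(68.4/10) + 10^(83.3/10) + 10^(87.2/10) = 7.472e+08.
Back to dB: 10·log₁₀ Σ = 88.7 dB.

88.7 dB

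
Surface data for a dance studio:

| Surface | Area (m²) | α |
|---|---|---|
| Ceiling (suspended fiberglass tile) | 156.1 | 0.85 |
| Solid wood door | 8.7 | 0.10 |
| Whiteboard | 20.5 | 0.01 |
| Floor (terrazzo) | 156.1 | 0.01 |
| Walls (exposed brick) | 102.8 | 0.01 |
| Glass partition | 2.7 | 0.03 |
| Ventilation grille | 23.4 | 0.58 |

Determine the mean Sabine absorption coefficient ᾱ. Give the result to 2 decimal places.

0.32

S = Σ Sᵢ = 156.1 + 8.7 + 20.5 + 156.1 + 102.8 + 2.7 + 23.4 = 470.3 m².
Weighted sum Σ Sα = 150.002.
ᾱ = A/S = 0.32.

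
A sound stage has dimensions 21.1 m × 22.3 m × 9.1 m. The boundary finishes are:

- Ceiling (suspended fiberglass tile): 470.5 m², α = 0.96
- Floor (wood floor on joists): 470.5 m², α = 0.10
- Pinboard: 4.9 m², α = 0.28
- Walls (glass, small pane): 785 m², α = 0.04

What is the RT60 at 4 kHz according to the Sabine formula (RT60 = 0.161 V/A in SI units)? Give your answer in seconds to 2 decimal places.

1.30 s

Equivalent absorption area: A = 470.5*0.96 + 470.5*0.10 + 4.9*0.28 + 785*0.04 = 531.502 m².
V = 21.1·22.3·9.1 = 4281.823 m³.
RT60 = 0.161 · V / A = 0.161 × 4281.823 / 531.502 = 1.30 s.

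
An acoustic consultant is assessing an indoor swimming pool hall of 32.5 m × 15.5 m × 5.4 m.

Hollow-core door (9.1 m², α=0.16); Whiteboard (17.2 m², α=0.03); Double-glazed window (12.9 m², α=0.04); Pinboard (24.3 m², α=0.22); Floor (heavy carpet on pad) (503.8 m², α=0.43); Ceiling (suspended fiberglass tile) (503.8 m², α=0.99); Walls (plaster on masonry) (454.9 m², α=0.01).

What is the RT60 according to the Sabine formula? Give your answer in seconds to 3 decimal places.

0.602 sec

A = Σ Sᵢαᵢ = 9.1·0.16 + 17.2·0.03 + 12.9·0.04 + 24.3·0.22 + 503.8·0.43 + 503.8·0.99 + 454.9·0.01 = 727.779 sabins.
V = 32.5·15.5·5.4 = 2720.25 m³.
T = 0.161 V/A = 0.161·2720.25/727.779 = 0.602 s.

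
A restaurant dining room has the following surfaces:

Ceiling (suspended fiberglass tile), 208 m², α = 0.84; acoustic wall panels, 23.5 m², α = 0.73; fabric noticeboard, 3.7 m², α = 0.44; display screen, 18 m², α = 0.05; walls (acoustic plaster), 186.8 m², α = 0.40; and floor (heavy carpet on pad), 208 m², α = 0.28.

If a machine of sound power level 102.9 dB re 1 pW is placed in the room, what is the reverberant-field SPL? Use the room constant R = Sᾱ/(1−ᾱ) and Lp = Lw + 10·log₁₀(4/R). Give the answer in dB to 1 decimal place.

Σ(Sᵢαᵢ) = 208×0.84 + 23.5×0.73 + 3.7×0.44 + 18×0.05 + 186.8×0.40 + 208×0.28 = 327.363; total area S = 648.0 m².
ᾱ = 327.363/648.0 = 0.5052; R = Sᾱ/(1−ᾱ) = 327.363/(1−0.5052) = 661.607 m².
Lp = 102.9 + 10·log₁₀(4/661.607) = 102.9 + (-22.19) = 80.7 dB.

80.7 dB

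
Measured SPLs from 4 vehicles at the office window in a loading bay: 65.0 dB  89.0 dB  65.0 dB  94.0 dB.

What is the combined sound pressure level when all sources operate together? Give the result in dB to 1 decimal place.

95.2 dB

Converting to relative power and adding: 10^(65.0/10) + 10^(89.0/10) + 10^(65.0/10) + 10^(94.0/10) = 3.313e+09.
Back to dB: 10·log₁₀ Σ = 95.2 dB.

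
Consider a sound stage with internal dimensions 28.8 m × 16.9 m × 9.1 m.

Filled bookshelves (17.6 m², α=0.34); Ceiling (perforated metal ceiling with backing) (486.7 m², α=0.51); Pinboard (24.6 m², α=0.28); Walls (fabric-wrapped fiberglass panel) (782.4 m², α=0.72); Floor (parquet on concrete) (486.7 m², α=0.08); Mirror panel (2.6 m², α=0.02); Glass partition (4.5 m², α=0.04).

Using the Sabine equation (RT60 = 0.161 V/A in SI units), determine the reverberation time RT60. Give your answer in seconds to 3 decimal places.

0.826 sec

A = Σ Sᵢαᵢ = 17.6×0.34 + 486.7×0.51 + 24.6×0.28 + 782.4×0.72 + 486.7×0.08 + 2.6×0.02 + 4.5×0.04 = 863.585 sabins.
V = 28.8·16.9·9.1 = 4429.152 m³.
T = 0.161 V/A = 0.161·4429.152/863.585 = 0.826 s.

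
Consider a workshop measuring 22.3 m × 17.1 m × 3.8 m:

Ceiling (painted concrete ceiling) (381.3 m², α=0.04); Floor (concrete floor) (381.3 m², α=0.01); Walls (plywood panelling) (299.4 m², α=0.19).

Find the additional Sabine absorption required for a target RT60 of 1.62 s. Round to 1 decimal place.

68.1 sabins

Summing Sᵢαᵢ: 15.252 + 3.813 + 56.886 → A₁ = 75.951 sabins.
Target A₂ = 0.161·1449.054/1.62 = 144.011 sabins (V = 1449.054 m³).
Additional absorption ΔA = 144.011 − 75.951 = 68.1 sabins.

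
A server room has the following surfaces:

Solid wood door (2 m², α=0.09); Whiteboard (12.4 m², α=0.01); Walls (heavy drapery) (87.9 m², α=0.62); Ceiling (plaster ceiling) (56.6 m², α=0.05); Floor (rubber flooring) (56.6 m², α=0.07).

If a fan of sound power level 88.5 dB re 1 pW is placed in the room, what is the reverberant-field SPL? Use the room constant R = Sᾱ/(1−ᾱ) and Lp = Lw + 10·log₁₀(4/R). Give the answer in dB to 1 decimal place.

Σ(Sᵢαᵢ) = 2×0.09 + 12.4×0.01 + 87.9×0.62 + 56.6×0.05 + 56.6×0.07 = 61.594; total area S = 215.5 m².
ᾱ = 0.2858, so room constant R = A/(1−ᾱ) = 86.242 m².
Lp = 88.5 + 10·log₁₀(4/86.242) = 88.5 + (-13.34) = 75.2 dB.

75.2 dB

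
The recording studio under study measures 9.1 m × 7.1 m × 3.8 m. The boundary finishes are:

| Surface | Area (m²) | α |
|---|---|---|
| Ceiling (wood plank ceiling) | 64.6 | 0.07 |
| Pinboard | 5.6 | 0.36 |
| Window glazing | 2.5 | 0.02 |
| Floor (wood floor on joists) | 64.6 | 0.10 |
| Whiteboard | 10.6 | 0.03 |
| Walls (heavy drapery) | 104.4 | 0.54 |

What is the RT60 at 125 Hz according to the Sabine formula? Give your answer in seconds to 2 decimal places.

A = Σ Sᵢαᵢ = 64.6·0.07 + 5.6·0.36 + 2.5·0.02 + 64.6·0.10 + 10.6·0.03 + 104.4·0.54 = 69.742 sabins.
Volume V = 9.1 × 7.1 × 3.8 = 245.518 m³.
RT60 = 0.161 · V / A = 0.161 × 245.518 / 69.742 = 0.57 s.

0.57 s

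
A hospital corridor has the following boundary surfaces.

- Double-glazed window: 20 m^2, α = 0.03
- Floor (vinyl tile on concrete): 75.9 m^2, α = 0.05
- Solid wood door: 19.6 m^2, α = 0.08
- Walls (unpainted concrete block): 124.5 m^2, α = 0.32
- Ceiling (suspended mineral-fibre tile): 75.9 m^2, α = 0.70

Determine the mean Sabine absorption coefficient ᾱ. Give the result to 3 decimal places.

Total surface area S = 315.9 m^2.
Σ(Sᵢαᵢ) = 20×0.03 + 75.9×0.05 + 19.6×0.08 + 124.5×0.32 + 75.9×0.70 = 98.933.
ᾱ = A/S = 0.313.

0.313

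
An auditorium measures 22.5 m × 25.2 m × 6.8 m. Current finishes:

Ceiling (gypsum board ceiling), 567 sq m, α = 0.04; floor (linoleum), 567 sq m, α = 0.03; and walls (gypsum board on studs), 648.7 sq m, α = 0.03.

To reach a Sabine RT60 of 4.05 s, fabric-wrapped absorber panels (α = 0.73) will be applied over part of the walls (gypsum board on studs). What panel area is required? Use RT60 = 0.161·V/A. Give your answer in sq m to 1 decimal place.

134.5

A₁ = Σ Sᵢαᵢ = 567·0.04 + 567·0.03 + 648.7·0.03 = 59.151 sabins.
Required A₂ = 0.161·3855.6/4.05 = 153.272 sabins.
Absorption to add: 153.272 − 59.151 = 94.121 sabins.
Net gain per sq m: Δα = 0.73 − 0.03 = 0.70.
Area = ΔA/Δα = 94.121/0.70 = 134.5 sq m.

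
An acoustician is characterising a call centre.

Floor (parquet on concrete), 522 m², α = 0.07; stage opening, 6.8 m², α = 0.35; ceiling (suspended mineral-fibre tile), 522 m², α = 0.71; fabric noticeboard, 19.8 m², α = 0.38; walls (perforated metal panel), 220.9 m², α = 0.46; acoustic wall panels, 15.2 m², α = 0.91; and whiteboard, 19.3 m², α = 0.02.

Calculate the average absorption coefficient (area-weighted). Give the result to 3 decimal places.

Total surface area S = 1326.0 m².
Weighted sum Σ Sα = 532.896.
ᾱ = A/S = 0.402.

0.402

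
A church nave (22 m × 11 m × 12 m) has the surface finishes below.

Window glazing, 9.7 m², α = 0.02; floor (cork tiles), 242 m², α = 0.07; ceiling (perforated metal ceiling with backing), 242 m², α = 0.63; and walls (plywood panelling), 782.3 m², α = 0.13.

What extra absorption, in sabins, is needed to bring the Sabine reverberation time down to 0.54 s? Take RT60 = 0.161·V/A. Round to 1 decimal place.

594.5 sabins

Total absorption A₁ = 9.7*0.02 + 242*0.07 + 242*0.63 + 782.3*0.13
  = 0.194 + 16.940 + 152.460 + 101.699 = 271.293 m² sabins.
V = 2904 m³. Required absorption A₂ = 0.161 × 2904 / 0.54 = 865.822 sabins.
Additional absorption ΔA = 865.822 − 271.293 = 594.5 sabins.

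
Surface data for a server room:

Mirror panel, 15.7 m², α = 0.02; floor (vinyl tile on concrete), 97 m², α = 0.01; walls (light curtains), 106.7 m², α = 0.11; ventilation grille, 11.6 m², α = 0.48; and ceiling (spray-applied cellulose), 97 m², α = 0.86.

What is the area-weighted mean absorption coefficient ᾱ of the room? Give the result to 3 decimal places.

S = Σ Sᵢ = 15.7 + 97 + 106.7 + 11.6 + 97 = 328.0 m².
Σ(Sᵢαᵢ) = 15.7*0.02 + 97*0.01 + 106.7*0.11 + 11.6*0.48 + 97*0.86 = 102.009.
ᾱ = A/S = 0.311.

0.311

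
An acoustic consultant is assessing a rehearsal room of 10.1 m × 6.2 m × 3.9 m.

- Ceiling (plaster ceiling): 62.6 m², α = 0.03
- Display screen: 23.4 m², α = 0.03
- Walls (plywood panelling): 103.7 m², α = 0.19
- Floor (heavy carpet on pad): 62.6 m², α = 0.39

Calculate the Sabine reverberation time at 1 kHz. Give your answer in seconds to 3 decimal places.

0.842 s

A = Σ Sᵢαᵢ = 62.6*0.03 + 23.4*0.03 + 103.7*0.19 + 62.6*0.39 = 46.697 sabins.
Volume V = 10.1 × 6.2 × 3.9 = 244.218 m³.
Sabine: RT60 = 0.161 × 244.218 / 46.697 = 0.842 s.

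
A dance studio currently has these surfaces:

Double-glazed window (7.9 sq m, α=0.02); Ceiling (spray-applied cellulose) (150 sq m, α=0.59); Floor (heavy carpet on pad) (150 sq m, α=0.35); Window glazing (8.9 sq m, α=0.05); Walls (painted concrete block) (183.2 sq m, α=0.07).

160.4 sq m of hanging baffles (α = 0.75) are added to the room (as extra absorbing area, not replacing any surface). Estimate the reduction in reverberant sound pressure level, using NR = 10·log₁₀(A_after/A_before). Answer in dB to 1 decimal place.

2.5 dB

Total absorption A_before = 7.9·0.02 + 150·0.59 + 150·0.35 + 8.9·0.05 + 183.2·0.07
  = 0.158 + 88.500 + 52.500 + 0.445 + 12.824 = 154.427 sq m sabins.
Added absorption = 160.4 × 0.75 = 120.300 sabins.
A_after = 154.427 + 120.300 = 274.727 sabins.
NR = 10·log₁₀(274.727/154.427) = 2.5 dB.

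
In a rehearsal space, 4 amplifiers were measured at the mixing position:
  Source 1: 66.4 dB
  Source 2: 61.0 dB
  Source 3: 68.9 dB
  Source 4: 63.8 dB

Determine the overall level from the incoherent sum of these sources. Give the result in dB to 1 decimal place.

Converting to relative power and adding: 10^(66.4/10) + 10^(61.0/10) + 10^(68.9/10) + 10^(63.8/10) = 1.579e+07.
L_total = 10·log₁₀(1.579e+07) = 72.0 dB.

72.0 dB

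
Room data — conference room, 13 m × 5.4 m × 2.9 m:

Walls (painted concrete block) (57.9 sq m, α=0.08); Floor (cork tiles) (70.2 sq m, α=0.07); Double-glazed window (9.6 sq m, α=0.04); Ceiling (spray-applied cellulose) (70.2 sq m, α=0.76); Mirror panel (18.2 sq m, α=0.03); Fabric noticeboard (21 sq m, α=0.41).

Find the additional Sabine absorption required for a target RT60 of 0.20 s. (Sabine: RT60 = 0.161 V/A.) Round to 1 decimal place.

A₁ = Σ Sᵢαᵢ = 57.9*0.08 + 70.2*0.07 + 9.6*0.04 + 70.2*0.76 + 18.2*0.03 + 21*0.41 = 72.438 sabins.
For T = 0.20 s, need A₂ = 0.161·V/T = 0.161·203.58/0.20 = 163.882 sabins.
Shortfall: 163.882 − 72.438 = 91.4 sabins.

91.4 sabins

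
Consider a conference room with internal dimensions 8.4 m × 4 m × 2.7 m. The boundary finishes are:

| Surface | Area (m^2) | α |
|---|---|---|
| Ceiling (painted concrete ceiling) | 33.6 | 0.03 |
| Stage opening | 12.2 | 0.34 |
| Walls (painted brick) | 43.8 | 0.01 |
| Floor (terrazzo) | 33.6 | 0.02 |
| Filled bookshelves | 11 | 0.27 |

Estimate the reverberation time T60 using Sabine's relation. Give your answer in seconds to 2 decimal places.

A = Σ Sᵢαᵢ = 33.6×0.03 + 12.2×0.34 + 43.8×0.01 + 33.6×0.02 + 11×0.27 = 9.236 sabins.
Room volume: 90.72 m³.
T = 0.161 V/A = 0.161·90.72/9.236 = 1.58 s.

1.58 s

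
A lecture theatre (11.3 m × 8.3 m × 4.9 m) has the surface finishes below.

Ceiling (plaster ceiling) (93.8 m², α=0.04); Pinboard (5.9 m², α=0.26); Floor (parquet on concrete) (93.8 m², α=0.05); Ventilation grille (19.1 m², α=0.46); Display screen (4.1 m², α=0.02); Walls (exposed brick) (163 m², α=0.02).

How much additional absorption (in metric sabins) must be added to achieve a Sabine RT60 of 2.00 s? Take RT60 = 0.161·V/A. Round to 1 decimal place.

14.9 sabins

Equivalent absorption area: A₁ = 93.8×0.04 + 5.9×0.26 + 93.8×0.05 + 19.1×0.46 + 4.1×0.02 + 163×0.02 = 22.104 m².
Target A₂ = 0.161·459.571/2.00 = 36.995 sabins (V = 459.571 m³).
Additional absorption ΔA = 36.995 − 22.104 = 14.9 sabins.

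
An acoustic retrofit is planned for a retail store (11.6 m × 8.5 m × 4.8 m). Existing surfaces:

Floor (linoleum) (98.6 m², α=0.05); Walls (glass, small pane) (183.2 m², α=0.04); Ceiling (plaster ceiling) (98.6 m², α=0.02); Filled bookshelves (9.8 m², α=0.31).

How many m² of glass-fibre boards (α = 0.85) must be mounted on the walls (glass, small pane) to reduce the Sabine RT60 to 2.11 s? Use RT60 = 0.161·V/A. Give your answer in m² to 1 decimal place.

Equivalent absorption area: A₁ = 98.6×0.05 + 183.2×0.04 + 98.6×0.02 + 9.8×0.31 = 17.268 m².
Required A₂ = 0.161·473.28/2.11 = 36.113 sabins.
Absorption to add: 36.113 − 17.268 = 18.845 sabins.
Each m² of panel replacing the walls (glass, small pane) adds (0.85 − 0.04) = 0.81 sabins.
Panel area = 18.845 / 0.81 = 23.3 m².

23.3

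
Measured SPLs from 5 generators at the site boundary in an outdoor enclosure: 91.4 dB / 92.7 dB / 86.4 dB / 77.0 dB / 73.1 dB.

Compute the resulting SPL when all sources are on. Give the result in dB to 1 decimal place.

Sum in the linear (power) domain: Σ 10^(Lᵢ/10) = 10^(91.4/10) + 10^(92.7/10) + 10^(86.4/10) + 10^(77.0/10) + 10^(73.1/10) = 3.75e+09.
L_total = 10·log₁₀(3.75e+09) = 95.7 dB.

95.7 dB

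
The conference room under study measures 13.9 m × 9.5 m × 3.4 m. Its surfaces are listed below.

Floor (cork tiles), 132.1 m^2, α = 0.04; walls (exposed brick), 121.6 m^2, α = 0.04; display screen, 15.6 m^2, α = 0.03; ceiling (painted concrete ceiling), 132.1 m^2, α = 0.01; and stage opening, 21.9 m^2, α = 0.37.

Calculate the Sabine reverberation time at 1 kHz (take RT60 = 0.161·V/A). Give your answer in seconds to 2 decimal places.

Equivalent absorption area: A = 132.1*0.04 + 121.6*0.04 + 15.6*0.03 + 132.1*0.01 + 21.9*0.37 = 20.040 m^2.
Room volume: 448.97 m³.
Sabine: RT60 = 0.161 × 448.97 / 20.040 = 3.61 s.

3.61 s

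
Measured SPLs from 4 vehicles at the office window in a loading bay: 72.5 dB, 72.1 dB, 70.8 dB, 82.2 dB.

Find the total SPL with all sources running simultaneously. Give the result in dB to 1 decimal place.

Converting to relative power and adding: 10^(72.5/10) + 10^(72.1/10) + 10^(70.8/10) + 10^(82.2/10) = 2.12e+08.
Combined level = 10 log₁₀(2.12e+08) = 83.3 dB.

83.3 dB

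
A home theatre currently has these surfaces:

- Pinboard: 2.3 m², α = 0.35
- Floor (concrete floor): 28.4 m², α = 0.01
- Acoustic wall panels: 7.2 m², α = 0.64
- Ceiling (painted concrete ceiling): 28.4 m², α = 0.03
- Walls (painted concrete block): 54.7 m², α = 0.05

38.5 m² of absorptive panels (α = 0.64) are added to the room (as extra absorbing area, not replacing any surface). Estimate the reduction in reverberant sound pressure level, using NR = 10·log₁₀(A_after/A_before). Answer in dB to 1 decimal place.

5.6 dB

Summing Sᵢαᵢ: 0.805 + 0.284 + 4.608 + 0.852 + 2.735 → A_before = 9.284 sabins.
Treatment contributes 38.5·0.64 = 24.640 sabins.
New total A_after = 33.924 sabins.
NR = 10·log₁₀(33.924/9.284) = 5.6 dB.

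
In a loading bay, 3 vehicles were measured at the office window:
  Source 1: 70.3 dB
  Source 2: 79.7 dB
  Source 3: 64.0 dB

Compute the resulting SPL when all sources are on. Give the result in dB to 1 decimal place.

80.3 dB

Σ 10^(Lᵢ/10) = 1.066e+08.
Combined level = 10 log₁₀(1.066e+08) = 80.3 dB.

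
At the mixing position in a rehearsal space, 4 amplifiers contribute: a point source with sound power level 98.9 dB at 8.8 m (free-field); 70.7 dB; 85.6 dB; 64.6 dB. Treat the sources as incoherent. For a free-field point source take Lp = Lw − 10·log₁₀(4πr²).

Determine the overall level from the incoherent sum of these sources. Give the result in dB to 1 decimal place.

85.9 dB

Source at 8.8 m: Lp = 98.9 − 10·log₁₀(4π·8.8²) = 98.9 − 10·log₁₀(973.140) = 69.0 dB.
Sum in the linear (power) domain: Σ 10^(Lᵢ/10) = 10^(69.0/10) + 10^(70.7/10) + 10^(85.6/10) + 10^(64.6/10) = 3.857e+08.
L_total = 10·log₁₀(3.857e+08) = 85.9 dB.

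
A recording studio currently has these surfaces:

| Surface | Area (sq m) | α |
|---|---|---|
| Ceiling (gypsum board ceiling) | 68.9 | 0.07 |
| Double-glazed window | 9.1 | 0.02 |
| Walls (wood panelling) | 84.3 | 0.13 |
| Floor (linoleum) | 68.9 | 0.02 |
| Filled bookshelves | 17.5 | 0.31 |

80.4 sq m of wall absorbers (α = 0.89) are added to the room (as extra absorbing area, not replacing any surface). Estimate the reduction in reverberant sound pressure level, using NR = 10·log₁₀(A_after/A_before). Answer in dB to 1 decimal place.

Total absorption A_before = 68.9·0.07 + 9.1·0.02 + 84.3·0.13 + 68.9·0.02 + 17.5·0.31
  = 4.823 + 0.182 + 10.959 + 1.378 + 5.425 = 22.767 sq m sabins.
Added absorption = 80.4 × 0.89 = 71.556 sabins.
A_after = 22.767 + 71.556 = 94.323 sabins.
Reduction = 10 log₁₀(A_after/A_before) = 10 log₁₀(4.1430) = 6.2 dB.

6.2 dB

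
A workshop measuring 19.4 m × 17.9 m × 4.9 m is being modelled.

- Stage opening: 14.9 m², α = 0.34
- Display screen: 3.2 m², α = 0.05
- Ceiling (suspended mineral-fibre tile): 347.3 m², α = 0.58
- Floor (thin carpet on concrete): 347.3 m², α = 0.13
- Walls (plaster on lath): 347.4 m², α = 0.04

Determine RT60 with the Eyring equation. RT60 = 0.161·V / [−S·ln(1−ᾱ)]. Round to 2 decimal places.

Total surface area S = 14.9 + 3.2 + 347.3 + 347.3 + 347.4 = 1060.1 m².
Absorption A = 14.9×0.34 + 3.2×0.05 + 347.3×0.58 + 347.3×0.13 + 347.4×0.04 = 265.705 sabins.
ᾱ = 265.705 / 1060.1 = 0.2506.
−S·ln(1−ᾱ) = −1060.1 × ln(1 − 0.2506) = 305.820.
V = 19.4 × 17.9 × 4.9 = 1701.574 m³.
T = 0.161·V/[−S·ln(1−ᾱ)] = 0.161·1701.574/305.820 = 0.90 s.

0.90 s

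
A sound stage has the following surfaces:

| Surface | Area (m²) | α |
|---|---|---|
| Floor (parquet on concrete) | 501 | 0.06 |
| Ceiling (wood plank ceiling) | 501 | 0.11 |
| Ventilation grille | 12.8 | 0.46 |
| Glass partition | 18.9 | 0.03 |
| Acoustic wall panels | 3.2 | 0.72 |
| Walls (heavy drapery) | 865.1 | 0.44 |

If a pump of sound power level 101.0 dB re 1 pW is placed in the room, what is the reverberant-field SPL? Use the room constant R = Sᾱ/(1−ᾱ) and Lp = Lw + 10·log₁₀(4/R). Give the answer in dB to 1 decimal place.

A = 474.573 sabins; S = 1902.0 m².
ᾱ = 474.573/1902.0 = 0.2495; R = Sᾱ/(1−ᾱ) = 474.573/(1−0.2495) = 632.342 m².
Lp = Lw + 10 log₁₀(4/R) = 101.0 -21.99 = 79.0 dB.

79.0 dB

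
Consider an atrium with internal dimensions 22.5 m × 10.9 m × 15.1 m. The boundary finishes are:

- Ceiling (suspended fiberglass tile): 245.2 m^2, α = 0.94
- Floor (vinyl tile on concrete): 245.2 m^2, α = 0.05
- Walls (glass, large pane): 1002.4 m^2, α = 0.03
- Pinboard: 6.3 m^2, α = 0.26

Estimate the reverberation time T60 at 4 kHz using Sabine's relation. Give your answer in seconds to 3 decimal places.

2.172 sec

Summing Sᵢαᵢ: 230.488 + 12.260 + 30.072 + 1.638 → A = 274.458 sabins.
Volume V = 22.5 × 10.9 × 15.1 = 3703.275 m³.
T = 0.161 V/A = 0.161·3703.275/274.458 = 2.172 s.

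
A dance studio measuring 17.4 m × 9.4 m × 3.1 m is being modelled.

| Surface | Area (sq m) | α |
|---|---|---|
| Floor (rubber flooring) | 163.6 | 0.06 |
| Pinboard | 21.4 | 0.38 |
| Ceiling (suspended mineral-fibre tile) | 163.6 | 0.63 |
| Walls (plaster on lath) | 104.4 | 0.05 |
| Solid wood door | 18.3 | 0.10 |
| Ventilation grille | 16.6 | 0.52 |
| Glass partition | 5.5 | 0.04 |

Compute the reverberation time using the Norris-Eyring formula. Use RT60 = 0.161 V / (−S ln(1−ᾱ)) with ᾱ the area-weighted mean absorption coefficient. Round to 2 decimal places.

0.51 sec

Total surface area S = 163.6 + 21.4 + 163.6 + 104.4 + 18.3 + 16.6 + 5.5 = 493.4 sq m.
Absorption A = 163.6×0.06 + 21.4×0.38 + 163.6×0.63 + 104.4×0.05 + 18.3×0.10 + 16.6×0.52 + 5.5×0.04 = 136.918 sabins.
ᾱ = 136.918 / 493.4 = 0.2775.
Eyring denominator: −S ln(1−ᾱ) = 160.374.
V = 17.4 × 9.4 × 3.1 = 507.036 m³.
T = 0.161·V/[−S·ln(1−ᾱ)] = 0.161·507.036/160.374 = 0.51 s.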